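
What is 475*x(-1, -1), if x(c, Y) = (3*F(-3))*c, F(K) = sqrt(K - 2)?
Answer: -1425*I*sqrt(5) ≈ -3186.4*I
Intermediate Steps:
F(K) = sqrt(-2 + K)
x(c, Y) = 3*I*c*sqrt(5) (x(c, Y) = (3*sqrt(-2 - 3))*c = (3*sqrt(-5))*c = (3*(I*sqrt(5)))*c = (3*I*sqrt(5))*c = 3*I*c*sqrt(5))
475*x(-1, -1) = 475*(3*I*(-1)*sqrt(5)) = 475*(-3*I*sqrt(5)) = -1425*I*sqrt(5)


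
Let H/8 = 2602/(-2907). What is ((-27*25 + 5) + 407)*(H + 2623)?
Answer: -1999916435/2907 ≈ -6.8797e+5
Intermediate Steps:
H = -20816/2907 (H = 8*(2602/(-2907)) = 8*(2602*(-1/2907)) = 8*(-2602/2907) = -20816/2907 ≈ -7.1606)
((-27*25 + 5) + 407)*(H + 2623) = ((-27*25 + 5) + 407)*(-20816/2907 + 2623) = ((-675 + 5) + 407)*(7604245/2907) = (-670 + 407)*(7604245/2907) = -263*7604245/2907 = -1999916435/2907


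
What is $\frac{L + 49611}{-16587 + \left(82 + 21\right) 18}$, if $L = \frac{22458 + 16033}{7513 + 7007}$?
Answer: $- \frac{720390211}{213923160} \approx -3.3675$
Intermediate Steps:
$L = \frac{38491}{14520} \approx 2.6509$
$\frac{L + 49611}{-16587 + \left(82 + 21\right) 18} = \frac{\frac{38491}{14520} + 49611}{-16587 + \left(82 + 21\right) 18} = \frac{720390211}{14520 \left(-16587 + 103 \cdot 18\right)} = \frac{720390211}{14520 \left(-16587 + 1854\right)} = \frac{720390211}{14520 \left(-14733\right)} = \frac{720390211}{14520} \left(- \frac{1}{14733}\right) = - \frac{720390211}{213923160}$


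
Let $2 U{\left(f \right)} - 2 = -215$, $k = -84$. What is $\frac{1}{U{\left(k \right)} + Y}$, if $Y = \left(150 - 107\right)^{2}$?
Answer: $\frac{2}{3485} \approx 0.00057389$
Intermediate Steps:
$U{\left(f \right)} = - \frac{213}{2}$ ($U{\left(f \right)} = 1 + \frac{1}{2} \left(-215\right) = 1 - \frac{215}{2} = - \frac{213}{2}$)
$Y = 1849$ ($Y = 43^{2} = 1849$)
$\frac{1}{U{\left(k \right)} + Y} = \frac{1}{- \frac{213}{2} + 1849} = \frac{1}{\frac{3485}{2}} = \frac{2}{3485}$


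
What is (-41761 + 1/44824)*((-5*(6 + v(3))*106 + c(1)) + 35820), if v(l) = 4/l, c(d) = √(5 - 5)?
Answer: -7471981126475/5603 ≈ -1.3336e+9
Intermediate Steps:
c(d) = 0 (c(d) = √0 = 0)
(-41761 + 1/44824)*((-5*(6 + v(3))*106 + c(1)) + 35820) = (-41761 + 1/44824)*((-5*(6 + 4/3)*106 + 0) + 35820) = (-41761 + 1/44824)*((-5*(6 + 4*(⅓))*106 + 0) + 35820) = -1871895063*((-5*(6 + 4/3)*106 + 0) + 35820)/44824 = -1871895063*((-5*22/3*106 + 0) + 35820)/44824 = -1871895063*((-110/3*106 + 0) + 35820)/44824 = -1871895063*((-11660/3 + 0) + 35820)/44824 = -1871895063*(-11660/3 + 35820)/44824 = -1871895063/44824*95800/3 = -7471981126475/5603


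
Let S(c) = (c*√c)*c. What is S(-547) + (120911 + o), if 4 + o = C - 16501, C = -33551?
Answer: 70855 + 299209*I*√547 ≈ 70855.0 + 6.9979e+6*I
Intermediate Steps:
S(c) = c^(5/2) (S(c) = c^(3/2)*c = c^(5/2))
o = -50056 (o = -4 + (-33551 - 16501) = -4 - 50052 = -50056)
S(-547) + (120911 + o) = (-547)^(5/2) + (120911 - 50056) = 299209*I*√547 + 70855 = 70855 + 299209*I*√547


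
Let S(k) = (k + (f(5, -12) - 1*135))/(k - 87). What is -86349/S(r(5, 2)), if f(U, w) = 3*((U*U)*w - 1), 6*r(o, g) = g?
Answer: -22450740/3113 ≈ -7211.9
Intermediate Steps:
r(o, g) = g/6
f(U, w) = -3 + 3*w*U**2 (f(U, w) = 3*(U**2*w - 1) = 3*(w*U**2 - 1) = 3*(-1 + w*U**2) = -3 + 3*w*U**2)
S(k) = (-1038 + k)/(-87 + k) (S(k) = (k + ((-3 + 3*(-12)*5**2) - 1*135))/(k - 87) = (k + ((-3 + 3*(-12)*25) - 135))/(-87 + k) = (k + ((-3 - 900) - 135))/(-87 + k) = (k + (-903 - 135))/(-87 + k) = (k - 1038)/(-87 + k) = (-1038 + k)/(-87 + k))
-86349/S(r(5, 2)) = -86349*(-87 + (1/6)*2)/(-1038 + (1/6)*2) = -86349*(-87 + 1/3)/(-1038 + 1/3) = -86349/(-3113/3/(-260/3)) = -86349/((-3/260*(-3113/3))) = -86349/3113/260 = -86349*260/3113 = -22450740/3113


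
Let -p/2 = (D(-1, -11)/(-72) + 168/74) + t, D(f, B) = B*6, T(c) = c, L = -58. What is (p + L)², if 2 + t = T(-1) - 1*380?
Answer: 24261489121/49284 ≈ 4.9228e+5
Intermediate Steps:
D(f, B) = 6*B
t = -383 (t = -2 + (-1 - 1*380) = -2 + (-1 - 380) = -2 - 381 = -383)
p = 168637/222 (p = -2*(((6*(-11))/(-72) + 168/74) - 383) = -2*((-66*(-1/72) + 168*(1/74)) - 383) = -2*((11/12 + 84/37) - 383) = -2*(1415/444 - 383) = -2*(-168637/444) = 168637/222 ≈ 759.63)
(p + L)² = (168637/222 - 58)² = (155761/222)² = 24261489121/49284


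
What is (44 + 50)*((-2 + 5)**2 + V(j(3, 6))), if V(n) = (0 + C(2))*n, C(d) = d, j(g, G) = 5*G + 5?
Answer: 7426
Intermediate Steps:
j(g, G) = 5 + 5*G
V(n) = 2*n (V(n) = (0 + 2)*n = 2*n)
(44 + 50)*((-2 + 5)**2 + V(j(3, 6))) = (44 + 50)*((-2 + 5)**2 + 2*(5 + 5*6)) = 94*(3**2 + 2*(5 + 30)) = 94*(9 + 2*35) = 94*(9 + 70) = 94*79 = 7426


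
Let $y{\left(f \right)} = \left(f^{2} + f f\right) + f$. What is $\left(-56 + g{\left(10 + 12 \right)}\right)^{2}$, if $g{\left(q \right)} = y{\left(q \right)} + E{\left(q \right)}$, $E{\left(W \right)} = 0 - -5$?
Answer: $881721$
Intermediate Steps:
$y{\left(f \right)} = f + 2 f^{2}$ ($y{\left(f \right)} = \left(f^{2} + f^{2}\right) + f = 2 f^{2} + f = f + 2 f^{2}$)
$E{\left(W \right)} = 5$ ($E{\left(W \right)} = 0 + 5 = 5$)
$g{\left(q \right)} = 5 + q \left(1 + 2 q\right)$ ($g{\left(q \right)} = q \left(1 + 2 q\right) + 5 = 5 + q \left(1 + 2 q\right)$)
$\left(-56 + g{\left(10 + 12 \right)}\right)^{2} = \left(-56 + \left(5 + \left(10 + 12\right) \left(1 + 2 \left(10 + 12\right)\right)\right)\right)^{2} = \left(-56 + \left(5 + 22 \left(1 + 2 \cdot 22\right)\right)\right)^{2} = \left(-56 + \left(5 + 22 \left(1 + 44\right)\right)\right)^{2} = \left(-56 + \left(5 + 22 \cdot 45\right)\right)^{2} = \left(-56 + \left(5 + 990\right)\right)^{2} = \left(-56 + 995\right)^{2} = 939^{2} = 881721$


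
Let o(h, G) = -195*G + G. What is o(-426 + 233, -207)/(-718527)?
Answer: -13386/239509 ≈ -0.055889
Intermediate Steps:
o(h, G) = -194*G
o(-426 + 233, -207)/(-718527) = -194*(-207)/(-718527) = 40158*(-1/718527) = -13386/239509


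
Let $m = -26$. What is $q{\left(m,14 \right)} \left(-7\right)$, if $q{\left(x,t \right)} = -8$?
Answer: $56$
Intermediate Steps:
$q{\left(m,14 \right)} \left(-7\right) = \left(-8\right) \left(-7\right) = 56$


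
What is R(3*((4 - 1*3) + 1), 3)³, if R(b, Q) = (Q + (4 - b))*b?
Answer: 216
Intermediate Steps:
R(b, Q) = b*(4 + Q - b) (R(b, Q) = (4 + Q - b)*b = b*(4 + Q - b))
R(3*((4 - 1*3) + 1), 3)³ = ((3*((4 - 1*3) + 1))*(4 + 3 - 3*((4 - 1*3) + 1)))³ = ((3*((4 - 3) + 1))*(4 + 3 - 3*((4 - 3) + 1)))³ = ((3*(1 + 1))*(4 + 3 - 3*(1 + 1)))³ = ((3*2)*(4 + 3 - 3*2))³ = (6*(4 + 3 - 1*6))³ = (6*(4 + 3 - 6))³ = (6*1)³ = 6³ = 216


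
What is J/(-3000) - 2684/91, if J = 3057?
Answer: -2776729/91000 ≈ -30.513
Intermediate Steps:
J/(-3000) - 2684/91 = 3057/(-3000) - 2684/91 = 3057*(-1/3000) - 2684*1/91 = -1019/1000 - 2684/91 = -2776729/91000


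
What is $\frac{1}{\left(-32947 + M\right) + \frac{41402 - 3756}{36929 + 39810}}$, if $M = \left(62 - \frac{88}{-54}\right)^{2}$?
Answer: $- \frac{55942731}{1616620714087} \approx -3.4605 \cdot 10^{-5}$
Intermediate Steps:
$M = \frac{2951524}{729}$ ($M = \left(62 - - \frac{44}{27}\right)^{2} = \left(62 + \frac{44}{27}\right)^{2} = \left(\frac{1718}{27}\right)^{2} = \frac{2951524}{729} \approx 4048.7$)
$\frac{1}{\left(-32947 + M\right) + \frac{41402 - 3756}{36929 + 39810}} = \frac{1}{\left(-32947 + \frac{2951524}{729}\right) + \frac{41402 - 3756}{36929 + 39810}} = \frac{1}{- \frac{21066839}{729} + \frac{37646}{76739}} = \frac{1}{- \frac{1616620714087}{55942731}} = - \frac{55942731}{1616620714087}$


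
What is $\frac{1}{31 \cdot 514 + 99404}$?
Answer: $\frac{1}{115338} \approx 8.6702 \cdot 10^{-6}$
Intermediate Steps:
$\frac{1}{31 \cdot 514 + 99404} = \frac{1}{15934 + 99404} = \frac{1}{115338}$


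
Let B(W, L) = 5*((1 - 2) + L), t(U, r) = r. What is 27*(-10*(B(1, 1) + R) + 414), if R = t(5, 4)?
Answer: 10098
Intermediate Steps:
B(W, L) = -5 + 5*L (B(W, L) = 5*(-1 + L) = -5 + 5*L)
R = 4
27*(-10*(B(1, 1) + R) + 414) = 27*(-10*((-5 + 5*1) + 4) + 414) = 27*(-10*((-5 + 5) + 4) + 414) = 27*(-10*(0 + 4) + 414) = 27*(-10*4 + 414) = 27*(-40 + 414) = 27*374 = 10098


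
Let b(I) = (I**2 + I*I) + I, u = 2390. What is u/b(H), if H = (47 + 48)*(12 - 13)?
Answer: 478/3591 ≈ 0.13311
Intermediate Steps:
H = -95 (H = 95*(-1) = -95)
b(I) = I + 2*I**2 (b(I) = (I**2 + I**2) + I = 2*I**2 + I = I + 2*I**2)
u/b(H) = 2390/((-95*(1 + 2*(-95)))) = 2390/((-95*(1 - 190))) = 2390/((-95*(-189))) = 2390/17955 = 2390*(1/17955) = 478/3591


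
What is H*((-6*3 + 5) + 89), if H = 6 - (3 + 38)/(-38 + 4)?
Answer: 9310/17 ≈ 547.65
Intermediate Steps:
H = 245/34 (H = 6 - 41/(-34) = 6 - 41*(-1)/34 = 6 - 1*(-41/34) = 6 + 41/34 = 245/34 ≈ 7.2059)
H*((-6*3 + 5) + 89) = 245*((-6*3 + 5) + 89)/34 = 245*((-18 + 5) + 89)/34 = 245*(-13 + 89)/34 = (245/34)*76 = 9310/17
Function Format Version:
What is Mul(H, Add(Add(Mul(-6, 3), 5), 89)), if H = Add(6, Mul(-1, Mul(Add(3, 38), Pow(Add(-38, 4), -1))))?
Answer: Rational(9310, 17) ≈ 547.65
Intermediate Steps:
H = Rational(245, 34) (H = Add(6, Mul(-1, Mul(41, Pow(-34, -1)))) = Add(6, Mul(-1, Mul(41, Rational(-1, 34)))) = Add(6, Mul(-1, Rational(-41, 34))) = Add(6, Rational(41, 34)) = Rational(245, 34) ≈ 7.2059)
Mul(H, Add(Add(Mul(-6, 3), 5), 89)) = Mul(Rational(245, 34), Add(Add(Mul(-6, 3), 5), 89)) = Mul(Rational(245, 34), Add(Add(-18, 5), 89)) = Mul(Rational(245, 34), Add(-13, 89)) = Mul(Rational(245, 34), 76) = Rational(9310, 17)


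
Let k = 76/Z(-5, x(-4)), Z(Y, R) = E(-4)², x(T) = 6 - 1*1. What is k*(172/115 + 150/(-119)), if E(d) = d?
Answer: 30571/27370 ≈ 1.1170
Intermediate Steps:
x(T) = 5 (x(T) = 6 - 1 = 5)
Z(Y, R) = 16 (Z(Y, R) = (-4)² = 16)
k = 19/4 (k = 76/16 = 76*(1/16) = 19/4 ≈ 4.7500)
k*(172/115 + 150/(-119)) = 19*(172/115 + 150/(-119))/4 = 19*(172*(1/115) + 150*(-1/119))/4 = 19*(172/115 - 150/119)/4 = (19/4)*(3218/13685) = 30571/27370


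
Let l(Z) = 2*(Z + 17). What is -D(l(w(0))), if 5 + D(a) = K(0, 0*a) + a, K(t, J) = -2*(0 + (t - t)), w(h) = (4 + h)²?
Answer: -61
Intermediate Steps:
l(Z) = 34 + 2*Z (l(Z) = 2*(17 + Z) = 34 + 2*Z)
K(t, J) = 0 (K(t, J) = -2*(0 + 0) = -2*0 = 0)
D(a) = -5 + a (D(a) = -5 + (0 + a) = -5 + a)
-D(l(w(0))) = -(-5 + (34 + 2*(4 + 0)²)) = -(-5 + (34 + 2*4²)) = -(-5 + (34 + 2*16)) = -(-5 + (34 + 32)) = -(-5 + 66) = -1*61 = -61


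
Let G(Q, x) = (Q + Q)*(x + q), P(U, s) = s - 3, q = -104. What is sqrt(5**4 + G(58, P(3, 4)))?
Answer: 13*I*sqrt(67) ≈ 106.41*I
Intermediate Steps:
P(U, s) = -3 + s
G(Q, x) = 2*Q*(-104 + x) (G(Q, x) = (Q + Q)*(x - 104) = (2*Q)*(-104 + x) = 2*Q*(-104 + x))
sqrt(5**4 + G(58, P(3, 4))) = sqrt(5**4 + 2*58*(-104 + (-3 + 4))) = sqrt(625 + 2*58*(-104 + 1)) = sqrt(625 + 2*58*(-103)) = sqrt(625 - 11948) = sqrt(-11323) = 13*I*sqrt(67)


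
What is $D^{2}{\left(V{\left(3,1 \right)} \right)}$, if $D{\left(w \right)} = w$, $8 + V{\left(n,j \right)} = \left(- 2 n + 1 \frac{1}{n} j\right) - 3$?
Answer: $\frac{2500}{9} \approx 277.78$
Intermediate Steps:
$V{\left(n,j \right)} = -11 - 2 n + \frac{j}{n}$ ($V{\left(n,j \right)} = -8 - \left(3 + 2 n - 1 \frac{1}{n} j\right) = -8 - \left(3 + 2 n - \frac{j}{n}\right) = -11 - 2 n + \frac{j}{n}$)
$D^{2}{\left(V{\left(3,1 \right)} \right)} = \left(-11 - 6 + 1 \cdot \frac{1}{3}\right)^{2} = \left(-11 - 6 + \frac{1}{3}\right)^{2} = \left(- \frac{50}{3}\right)^{2} = \frac{2500}{9}$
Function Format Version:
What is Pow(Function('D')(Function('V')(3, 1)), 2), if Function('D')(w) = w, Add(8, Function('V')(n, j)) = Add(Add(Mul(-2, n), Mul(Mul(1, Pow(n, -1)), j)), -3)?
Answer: Rational(2500, 9) ≈ 277.78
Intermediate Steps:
Function('V')(n, j) = Add(-11, Mul(-2, n), Mul(j, Pow(n, -1))) (Function('V')(n, j) = Add(-8, Add(Add(Mul(-2, n), Mul(Mul(1, Pow(n, -1)), j)), -3)) = Add(-8, Add(Add(Mul(-2, n), Mul(Pow(n, -1), j)), -3)) = Add(-8, Add(Add(Mul(-2, n), Mul(j, Pow(n, -1))), -3)) = Add(-8, Add(-3, Mul(-2, n), Mul(j, Pow(n, -1)))) = Add(-11, Mul(-2, n), Mul(j, Pow(n, -1))))
Pow(Function('D')(Function('V')(3, 1)), 2) = Pow(Add(-11, Mul(-2, 3), Mul(1, Pow(3, -1))), 2) = Pow(Add(-11, -6, Mul(1, Rational(1, 3))), 2) = Pow(Add(-11, -6, Rational(1, 3)), 2) = Pow(Rational(-50, 3), 2) = Rational(2500, 9)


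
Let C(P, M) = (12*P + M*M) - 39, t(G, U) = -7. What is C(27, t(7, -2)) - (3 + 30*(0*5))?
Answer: 331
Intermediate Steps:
C(P, M) = -39 + M² + 12*P (C(P, M) = (12*P + M²) - 39 = (M² + 12*P) - 39 = -39 + M² + 12*P)
C(27, t(7, -2)) - (3 + 30*(0*5)) = (-39 + (-7)² + 12*27) - (3 + 30*(0*5)) = (-39 + 49 + 324) - (3 + 30*0) = 334 - (3 + 0) = 334 - 1*3 = 334 - 3 = 331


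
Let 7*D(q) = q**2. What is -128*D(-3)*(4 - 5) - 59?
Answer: 739/7 ≈ 105.57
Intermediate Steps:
D(q) = q**2/7
-128*D(-3)*(4 - 5) - 59 = -128*(1/7)*(-3)**2*(4 - 5) - 59 = -128*(1/7)*9*(-1) - 59 = -1152*(-1)/7 - 59 = -128*(-9/7) - 59 = 1152/7 - 59 = 739/7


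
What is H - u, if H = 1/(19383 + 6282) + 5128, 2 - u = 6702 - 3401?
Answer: 216278956/25665 ≈ 8427.0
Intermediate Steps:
u = -3299 (u = 2 - (6702 - 3401) = 2 - 1*3301 = 2 - 3301 = -3299)
H = 131610121/25665 (H = 1/25665 + 5128 = 131610121/25665 ≈ 5128.0)
H - u = 131610121/25665 - 1*(-3299) = 131610121/25665 + 3299 = 216278956/25665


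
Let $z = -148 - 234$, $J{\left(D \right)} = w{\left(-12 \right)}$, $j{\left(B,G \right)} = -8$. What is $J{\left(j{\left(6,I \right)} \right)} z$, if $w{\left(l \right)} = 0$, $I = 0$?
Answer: $0$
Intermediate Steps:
$J{\left(D \right)} = 0$
$z = -382$
$J{\left(j{\left(6,I \right)} \right)} z = 0 \left(-382\right) = 0$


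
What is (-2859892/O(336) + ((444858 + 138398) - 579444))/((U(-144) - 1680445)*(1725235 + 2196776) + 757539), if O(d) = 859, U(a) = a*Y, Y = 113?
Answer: -103654/1429062890279733 ≈ -7.2533e-11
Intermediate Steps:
U(a) = 113*a (U(a) = a*113 = 113*a)
(-2859892/O(336) + ((444858 + 138398) - 579444))/((U(-144) - 1680445)*(1725235 + 2196776) + 757539) = (-2859892/859 + ((444858 + 138398) - 579444))/((113*(-144) - 1680445)*(1725235 + 2196776) + 757539) = (-2859892*1/859 + (583256 - 579444))/((-16272 - 1680445)*3922011 + 757539) = (-2859892/859 + 3812)/(-1696717*3922011 + 757539) = 414616/(859*(-6654542737887 + 757539)) = (414616/859)/(-6654541980348) = (414616/859)*(-1/6654541980348) = -103654/1429062890279733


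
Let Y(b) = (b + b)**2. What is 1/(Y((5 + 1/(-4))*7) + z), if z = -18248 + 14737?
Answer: 4/3645 ≈ 0.0010974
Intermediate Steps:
Y(b) = 4*b**2 (Y(b) = (2*b)**2 = 4*b**2)
z = -3511
1/(Y((5 + 1/(-4))*7) + z) = 1/(4*((5 + 1/(-4))*7)**2 - 3511) = 1/(4*((5 - 1/4)*7)**2 - 3511) = 1/(4*((19/4)*7)**2 - 3511) = 1/(4*(133/4)**2 - 3511) = 1/(4*(17689/16) - 3511) = 1/(17689/4 - 3511) = 1/(3645/4) = 4/3645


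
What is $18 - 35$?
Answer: $-17$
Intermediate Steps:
$18 - 35 = -17$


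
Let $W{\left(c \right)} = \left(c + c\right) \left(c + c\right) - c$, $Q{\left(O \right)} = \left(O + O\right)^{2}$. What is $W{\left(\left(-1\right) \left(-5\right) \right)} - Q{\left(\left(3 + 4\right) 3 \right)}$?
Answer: $-1669$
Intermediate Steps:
$Q{\left(O \right)} = 4 O^{2}$ ($Q{\left(O \right)} = \left(2 O\right)^{2} = 4 O^{2}$)
$W{\left(c \right)} = - c + 4 c^{2}$ ($W{\left(c \right)} = 2 c 2 c - c = 4 c^{2} - c = - c + 4 c^{2}$)
$W{\left(\left(-1\right) \left(-5\right) \right)} - Q{\left(\left(3 + 4\right) 3 \right)} = \left(-1\right) \left(-5\right) \left(-1 + 4 \left(\left(-1\right) \left(-5\right)\right)\right) - 4 \left(\left(3 + 4\right) 3\right)^{2} = 5 \left(-1 + 4 \cdot 5\right) - 4 \left(7 \cdot 3\right)^{2} = 5 \left(-1 + 20\right) - 4 \cdot 21^{2} = 5 \cdot 19 - 4 \cdot 441 = 95 - 1764 = -1669$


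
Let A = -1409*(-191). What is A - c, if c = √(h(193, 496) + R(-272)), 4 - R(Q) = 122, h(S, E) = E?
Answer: 269119 - 3*√42 ≈ 2.6910e+5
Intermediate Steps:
R(Q) = -118 (R(Q) = 4 - 1*122 = 4 - 122 = -118)
A = 269119
c = 3*√42 (c = √(496 - 118) = √378 = 3*√42 ≈ 19.442)
A - c = 269119 - 3*√42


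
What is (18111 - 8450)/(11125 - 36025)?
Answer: -9661/24900 ≈ -0.38799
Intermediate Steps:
(18111 - 8450)/(11125 - 36025) = 9661/(-24900) = 9661*(-1/24900) = -9661/24900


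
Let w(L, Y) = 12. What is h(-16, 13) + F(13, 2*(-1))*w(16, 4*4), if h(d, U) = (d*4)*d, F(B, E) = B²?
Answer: 3052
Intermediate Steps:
h(d, U) = 4*d² (h(d, U) = (4*d)*d = 4*d²)
h(-16, 13) + F(13, 2*(-1))*w(16, 4*4) = 4*(-16)² + 13²*12 = 4*256 + 169*12 = 1024 + 2028 = 3052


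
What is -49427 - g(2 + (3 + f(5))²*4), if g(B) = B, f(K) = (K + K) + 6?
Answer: -50873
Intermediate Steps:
f(K) = 6 + 2*K (f(K) = 2*K + 6 = 6 + 2*K)
-49427 - g(2 + (3 + f(5))²*4) = -49427 - (2 + (3 + (6 + 2*5))²*4) = -49427 - (2 + (3 + (6 + 10))²*4) = -49427 - (2 + (3 + 16)²*4) = -49427 - (2 + 19²*4) = -49427 - (2 + 361*4) = -49427 - (2 + 1444) = -49427 - 1*1446 = -49427 - 1446 = -50873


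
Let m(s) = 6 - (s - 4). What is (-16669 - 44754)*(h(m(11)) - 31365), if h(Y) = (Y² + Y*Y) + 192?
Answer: 1914616333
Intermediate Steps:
m(s) = 10 - s (m(s) = 6 - (-4 + s) = 6 + (4 - s) = 10 - s)
h(Y) = 192 + 2*Y² (h(Y) = (Y² + Y²) + 192 = 2*Y² + 192 = 192 + 2*Y²)
(-16669 - 44754)*(h(m(11)) - 31365) = (-16669 - 44754)*((192 + 2*(10 - 1*11)²) - 31365) = -61423*((192 + 2*(10 - 11)²) - 31365) = -61423*((192 + 2*(-1)²) - 31365) = -61423*((192 + 2*1) - 31365) = -61423*((192 + 2) - 31365) = -61423*(194 - 31365) = -61423*(-31171) = 1914616333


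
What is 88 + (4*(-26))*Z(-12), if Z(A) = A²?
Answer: -14888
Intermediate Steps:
88 + (4*(-26))*Z(-12) = 88 + (4*(-26))*(-12)² = 88 - 104*144 = 88 - 14976 = -14888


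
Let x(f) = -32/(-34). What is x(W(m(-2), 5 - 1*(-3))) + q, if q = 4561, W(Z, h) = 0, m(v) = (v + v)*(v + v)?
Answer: 77553/17 ≈ 4561.9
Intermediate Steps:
m(v) = 4*v**2 (m(v) = (2*v)*(2*v) = 4*v**2)
x(f) = 16/17 (x(f) = -32*(-1/34) = 16/17)
x(W(m(-2), 5 - 1*(-3))) + q = 16/17 + 4561 = 77553/17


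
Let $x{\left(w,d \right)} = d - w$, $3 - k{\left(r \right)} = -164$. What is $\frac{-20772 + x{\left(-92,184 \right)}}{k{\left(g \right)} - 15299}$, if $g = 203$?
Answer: $\frac{1708}{1261} \approx 1.3545$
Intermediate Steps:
$k{\left(r \right)} = 167$ ($k{\left(r \right)} = 3 - -164 = 3 + 164 = 167$)
$\frac{-20772 + x{\left(-92,184 \right)}}{k{\left(g \right)} - 15299} = \frac{-20772 + \left(184 - -92\right)}{167 - 15299} = \frac{-20772 + \left(184 + 92\right)}{-15132} = \left(-20772 + 276\right) \left(- \frac{1}{15132}\right) = \left(-20496\right) \left(- \frac{1}{15132}\right) = \frac{1708}{1261}$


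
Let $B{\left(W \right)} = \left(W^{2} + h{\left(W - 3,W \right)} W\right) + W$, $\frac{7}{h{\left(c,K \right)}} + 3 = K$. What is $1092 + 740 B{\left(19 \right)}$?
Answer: $\frac{1153773}{4} \approx 2.8844 \cdot 10^{5}$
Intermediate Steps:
$h{\left(c,K \right)} = \frac{7}{-3 + K}$
$B{\left(W \right)} = W + W^{2} + \frac{7 W}{-3 + W}$ ($B{\left(W \right)} = \left(W^{2} + \frac{7}{-3 + W} W\right) + W = \left(W^{2} + \frac{7 W}{-3 + W}\right) + W = W + W^{2} + \frac{7 W}{-3 + W}$)
$1092 + 740 B{\left(19 \right)} = 1092 + 740 \frac{19 \left(7 + \left(1 + 19\right) \left(-3 + 19\right)\right)}{-3 + 19} = 1092 + 740 \frac{19 \left(7 + 20 \cdot 16\right)}{16} = 1092 + 740 \cdot 19 \cdot \frac{1}{16} \left(7 + 320\right) = 1092 + 740 \cdot 19 \cdot \frac{1}{16} \cdot 327 = 1092 + 740 \cdot \frac{6213}{16} = 1092 + \frac{1149405}{4} = \frac{1153773}{4}$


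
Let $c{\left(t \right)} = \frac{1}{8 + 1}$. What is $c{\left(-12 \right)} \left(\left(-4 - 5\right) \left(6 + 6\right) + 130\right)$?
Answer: $\frac{22}{9} \approx 2.4444$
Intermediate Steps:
$c{\left(t \right)} = \frac{1}{9}$
$c{\left(-12 \right)} \left(\left(-4 - 5\right) \left(6 + 6\right) + 130\right) = \frac{\left(-4 - 5\right) \left(6 + 6\right) + 130}{9} = \frac{\left(-9\right) 12 + 130}{9} = \frac{-108 + 130}{9} = \frac{1}{9} \cdot 22 = \frac{22}{9}$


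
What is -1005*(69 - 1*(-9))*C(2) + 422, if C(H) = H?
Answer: -156358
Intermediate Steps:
-1005*(69 - 1*(-9))*C(2) + 422 = -1005*(69 - 1*(-9))*2 + 422 = -1005*(69 + 9)*2 + 422 = -78390*2 + 422 = -1005*156 + 422 = -156780 + 422 = -156358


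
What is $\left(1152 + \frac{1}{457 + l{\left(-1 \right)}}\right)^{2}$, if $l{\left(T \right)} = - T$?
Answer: $\frac{278379698689}{209764} \approx 1.3271 \cdot 10^{6}$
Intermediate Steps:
$\left(1152 + \frac{1}{457 + l{\left(-1 \right)}}\right)^{2} = \left(1152 + \frac{1}{457 - -1}\right)^{2} = \left(1152 + \frac{1}{457 + 1}\right)^{2} = \left(1152 + \frac{1}{458}\right)^{2} = \left(\frac{527617}{458}\right)^{2} = \frac{278379698689}{209764}$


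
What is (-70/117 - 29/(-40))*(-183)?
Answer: -36173/1560 ≈ -23.188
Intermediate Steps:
(-70/117 - 29/(-40))*(-183) = (-70*1/117 - 29*(-1/40))*(-183) = (-70/117 + 29/40)*(-183) = (593/4680)*(-183) = -36173/1560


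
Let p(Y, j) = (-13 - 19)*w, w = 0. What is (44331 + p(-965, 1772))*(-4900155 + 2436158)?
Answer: -109231451007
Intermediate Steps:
p(Y, j) = 0 (p(Y, j) = (-13 - 19)*0 = -32*0 = 0)
(44331 + p(-965, 1772))*(-4900155 + 2436158) = (44331 + 0)*(-4900155 + 2436158) = 44331*(-2463997) = -109231451007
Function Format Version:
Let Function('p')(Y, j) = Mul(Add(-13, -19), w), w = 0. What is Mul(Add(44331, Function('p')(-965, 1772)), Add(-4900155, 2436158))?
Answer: -109231451007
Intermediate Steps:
Function('p')(Y, j) = 0 (Function('p')(Y, j) = Mul(Add(-13, -19), 0) = Mul(-32, 0) = 0)
Mul(Add(44331, Function('p')(-965, 1772)), Add(-4900155, 2436158)) = Mul(Add(44331, 0), Add(-4900155, 2436158)) = Mul(44331, -2463997) = -109231451007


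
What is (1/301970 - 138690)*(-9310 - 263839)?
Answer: 11439540021302551/301970 ≈ 3.7883e+10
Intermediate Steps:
(1/301970 - 138690)*(-9310 - 263839) = (1/301970 - 138690)*(-273149) = -41880219299/301970*(-273149) = 11439540021302551/301970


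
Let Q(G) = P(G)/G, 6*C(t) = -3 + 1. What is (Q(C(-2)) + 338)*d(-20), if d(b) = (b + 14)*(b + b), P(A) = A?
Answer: 81360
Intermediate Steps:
C(t) = -⅓ (C(t) = (-3 + 1)/6 = (⅙)*(-2) = -⅓)
d(b) = 2*b*(14 + b) (d(b) = (14 + b)*(2*b) = 2*b*(14 + b))
Q(G) = 1 (Q(G) = G/G = 1)
(Q(C(-2)) + 338)*d(-20) = (1 + 338)*(2*(-20)*(14 - 20)) = 339*(2*(-20)*(-6)) = 339*240 = 81360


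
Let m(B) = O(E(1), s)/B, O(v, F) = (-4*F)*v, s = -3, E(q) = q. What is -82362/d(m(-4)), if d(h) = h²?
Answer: -27454/3 ≈ -9151.3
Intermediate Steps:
O(v, F) = -4*F*v
m(B) = 12/B (m(B) = (-4*(-3)*1)/B = 12/B)
-82362/d(m(-4)) = -82362/((12/(-4))²) = -82362/((12*(-¼))²) = -82362/((-3)²) = -82362/9 = -82362*⅑ = -27454/3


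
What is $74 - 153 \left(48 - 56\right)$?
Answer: $1298$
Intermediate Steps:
$74 - 153 \left(48 - 56\right) = 74 - -1224 = 74 + 1224 = 1298$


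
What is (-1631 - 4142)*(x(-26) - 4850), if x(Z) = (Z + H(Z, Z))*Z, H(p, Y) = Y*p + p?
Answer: 121660202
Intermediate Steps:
H(p, Y) = p + Y*p
x(Z) = Z*(Z + Z*(1 + Z)) (x(Z) = (Z + Z*(1 + Z))*Z = Z*(Z + Z*(1 + Z)))
(-1631 - 4142)*(x(-26) - 4850) = (-1631 - 4142)*((-26)**2*(2 - 26) - 4850) = -5773*(676*(-24) - 4850) = -5773*(-16224 - 4850) = -5773*(-21074) = 121660202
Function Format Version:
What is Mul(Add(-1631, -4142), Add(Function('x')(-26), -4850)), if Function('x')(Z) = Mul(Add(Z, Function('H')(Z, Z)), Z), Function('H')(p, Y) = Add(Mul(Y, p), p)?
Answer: 121660202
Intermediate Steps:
Function('H')(p, Y) = Add(p, Mul(Y, p))
Function('x')(Z) = Mul(Z, Add(Z, Mul(Z, Add(1, Z)))) (Function('x')(Z) = Mul(Add(Z, Mul(Z, Add(1, Z))), Z) = Mul(Z, Add(Z, Mul(Z, Add(1, Z)))))
Mul(Add(-1631, -4142), Add(Function('x')(-26), -4850)) = Mul(Add(-1631, -4142), Add(Mul(Pow(-26, 2), Add(2, -26)), -4850)) = Mul(-5773, Add(Mul(676, -24), -4850)) = Mul(-5773, Add(-16224, -4850)) = Mul(-5773, -21074) = 121660202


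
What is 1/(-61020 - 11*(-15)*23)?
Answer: -1/57225 ≈ -1.7475e-5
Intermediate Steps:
1/(-61020 - 11*(-15)*23) = 1/(-61020 + 165*23) = 1/(-61020 + 3795) = 1/(-57225) = -1/57225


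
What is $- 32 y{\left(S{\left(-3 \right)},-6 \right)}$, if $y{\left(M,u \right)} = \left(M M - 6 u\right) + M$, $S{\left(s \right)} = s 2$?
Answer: $-2112$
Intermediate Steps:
$S{\left(s \right)} = 2 s$
$y{\left(M,u \right)} = M + M^{2} - 6 u$ ($y{\left(M,u \right)} = \left(M^{2} - 6 u\right) + M = M + M^{2} - 6 u$)
$- 32 y{\left(S{\left(-3 \right)},-6 \right)} = - 32 \left(2 \left(-3\right) + \left(2 \left(-3\right)\right)^{2} - -36\right) = - 32 \left(-6 + \left(-6\right)^{2} + 36\right) = - 32 \left(-6 + 36 + 36\right) = \left(-32\right) 66 = -2112$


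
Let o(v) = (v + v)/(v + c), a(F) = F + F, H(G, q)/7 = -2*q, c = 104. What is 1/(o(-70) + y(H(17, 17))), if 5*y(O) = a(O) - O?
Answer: -85/4396 ≈ -0.019336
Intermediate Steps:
H(G, q) = -14*q (H(G, q) = 7*(-2*q) = -14*q)
a(F) = 2*F
o(v) = 2*v/(104 + v) (o(v) = (v + v)/(v + 104) = (2*v)/(104 + v) = 2*v/(104 + v))
y(O) = O/5 (y(O) = (2*O - O)/5 = O/5)
1/(o(-70) + y(H(17, 17))) = 1/(2*(-70)/(104 - 70) + (-14*17)/5) = 1/(2*(-70)/34 + (⅕)*(-238)) = 1/(2*(-70)*(1/34) - 238/5) = 1/(-70/17 - 238/5) = 1/(-4396/85) = -85/4396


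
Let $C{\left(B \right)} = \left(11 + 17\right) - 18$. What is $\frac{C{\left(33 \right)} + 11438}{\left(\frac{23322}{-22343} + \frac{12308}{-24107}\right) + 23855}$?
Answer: $\frac{6166152681048}{12848007311257} \approx 0.47993$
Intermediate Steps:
$C{\left(B \right)} = 10$ ($C{\left(B \right)} = 28 - 18 = 10$)
$\frac{C{\left(33 \right)} + 11438}{\left(\frac{23322}{-22343} + \frac{12308}{-24107}\right) + 23855} = \frac{10 + 11438}{\left(\frac{23322}{-22343} + \frac{12308}{-24107}\right) + 23855} = \frac{11448}{\left(23322 \left(- \frac{1}{22343}\right) + 12308 \left(- \frac{1}{24107}\right)\right) + 23855} = \frac{11448}{\left(- \frac{23322}{22343} - \frac{12308}{24107}\right) + 23855} = \frac{11448}{- \frac{837221098}{538622701} + 23855} = \frac{11448}{\frac{12848007311257}{538622701}} = 11448 \cdot \frac{538622701}{12848007311257} = \frac{6166152681048}{12848007311257}$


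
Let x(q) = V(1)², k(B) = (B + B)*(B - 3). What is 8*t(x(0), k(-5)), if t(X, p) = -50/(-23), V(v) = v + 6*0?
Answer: 400/23 ≈ 17.391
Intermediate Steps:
V(v) = v (V(v) = v + 0 = v)
k(B) = 2*B*(-3 + B) (k(B) = (2*B)*(-3 + B) = 2*B*(-3 + B))
x(q) = 1 (x(q) = 1² = 1)
t(X, p) = 50/23 (t(X, p) = -50*(-1/23) = 50/23)
8*t(x(0), k(-5)) = 8*(50/23) = 400/23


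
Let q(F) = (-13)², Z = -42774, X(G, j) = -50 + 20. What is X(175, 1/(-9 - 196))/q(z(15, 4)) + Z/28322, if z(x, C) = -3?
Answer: -4039233/2393209 ≈ -1.6878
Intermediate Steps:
X(G, j) = -30
q(F) = 169
X(175, 1/(-9 - 196))/q(z(15, 4)) + Z/28322 = -30/169 - 42774/28322 = -30*1/169 - 42774*1/28322 = -30/169 - 21387/14161 = -4039233/2393209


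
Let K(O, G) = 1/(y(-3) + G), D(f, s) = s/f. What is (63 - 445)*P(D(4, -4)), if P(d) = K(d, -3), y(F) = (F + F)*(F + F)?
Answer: -382/33 ≈ -11.576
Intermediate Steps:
y(F) = 4*F² (y(F) = (2*F)*(2*F) = 4*F²)
K(O, G) = 1/(36 + G) (K(O, G) = 1/(4*(-3)² + G) = 1/(4*9 + G) = 1/(36 + G))
P(d) = 1/33 (P(d) = 1/(36 - 3) = 1/33)
(63 - 445)*P(D(4, -4)) = (63 - 445)*(1/33) = -382*1/33 = -382/33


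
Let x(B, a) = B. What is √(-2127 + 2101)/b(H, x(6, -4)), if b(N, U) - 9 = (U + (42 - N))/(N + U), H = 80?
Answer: 43*I*√26/371 ≈ 0.59099*I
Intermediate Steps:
b(N, U) = 9 + (42 + U - N)/(N + U) (b(N, U) = 9 + (U + (42 - N))/(N + U) = 9 + (42 + U - N)/(N + U))
√(-2127 + 2101)/b(H, x(6, -4)) = √(-2127 + 2101)/((2*(21 + 4*80 + 5*6)/(80 + 6))) = √(-26)/((2*(21 + 320 + 30)/86)) = (I*√26)/((2*(1/86)*371)) = (I*√26)/(371/43) = (I*√26)*(43/371) = 43*I*√26/371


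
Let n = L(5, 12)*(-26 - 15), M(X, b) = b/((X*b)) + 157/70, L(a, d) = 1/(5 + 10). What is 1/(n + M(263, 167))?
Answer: -55230/26879 ≈ -2.0548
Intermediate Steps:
L(a, d) = 1/15
M(X, b) = 157/70 + 1/X (M(X, b) = b*(1/(X*b)) + 157*(1/70) = 1/X + 157/70 = 157/70 + 1/X)
n = -41/15 (n = (-26 - 15)/15 = (1/15)*(-41) = -41/15 ≈ -2.7333)
1/(n + M(263, 167)) = 1/(-41/15 + (157/70 + 1/263)) = 1/(-41/15 + 41361/18410) = 1/(-26879/55230) = -55230/26879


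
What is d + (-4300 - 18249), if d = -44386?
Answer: -66935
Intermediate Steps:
d + (-4300 - 18249) = -44386 + (-4300 - 18249) = -44386 - 22549 = -66935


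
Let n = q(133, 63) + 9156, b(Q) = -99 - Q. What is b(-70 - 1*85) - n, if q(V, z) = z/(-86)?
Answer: -782537/86 ≈ -9099.3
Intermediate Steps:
q(V, z) = -z/86 (q(V, z) = z*(-1/86) = -z/86)
n = 787353/86 (n = -1/86*63 + 9156 = -63/86 + 9156 = 787353/86 ≈ 9155.3)
b(-70 - 1*85) - n = (-99 - (-70 - 1*85)) - 1*787353/86 = (-99 - (-70 - 85)) - 787353/86 = (-99 - 1*(-155)) - 787353/86 = (-99 + 155) - 787353/86 = 56 - 787353/86 = -782537/86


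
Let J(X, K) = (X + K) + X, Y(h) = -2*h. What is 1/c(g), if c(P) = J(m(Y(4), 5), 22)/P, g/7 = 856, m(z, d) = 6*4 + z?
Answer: 2996/27 ≈ 110.96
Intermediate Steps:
m(z, d) = 24 + z
g = 5992 (g = 7*856 = 5992)
J(X, K) = K + 2*X (J(X, K) = (K + X) + X = K + 2*X)
c(P) = 54/P (c(P) = (22 + 2*(24 - 2*4))/P = (22 + 2*(24 - 8))/P = (22 + 2*16)/P = (22 + 32)/P = 54/P)
1/c(g) = 1/(54/5992) = 1/(54*(1/5992)) = 1/(27/2996) = 2996/27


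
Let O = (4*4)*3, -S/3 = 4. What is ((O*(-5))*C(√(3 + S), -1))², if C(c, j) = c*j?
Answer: -518400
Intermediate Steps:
S = -12 (S = -3*4 = -12)
O = 48 (O = 16*3 = 48)
((O*(-5))*C(√(3 + S), -1))² = ((48*(-5))*(√(3 - 12)*(-1)))² = (-240*√(-9)*(-1))² = (-240*3*I*(-1))² = (-(-720)*I)² = (720*I)² = -518400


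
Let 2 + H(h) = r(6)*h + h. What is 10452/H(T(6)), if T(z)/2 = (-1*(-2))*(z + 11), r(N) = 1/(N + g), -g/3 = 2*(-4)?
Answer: 39195/256 ≈ 153.11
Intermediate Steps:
g = 24 (g = -6*(-4) = -3*(-8) = 24)
r(N) = 1/(24 + N) (r(N) = 1/(N + 24) = 1/(24 + N))
T(z) = 44 + 4*z (T(z) = 2*((-1*(-2))*(z + 11)) = 2*(2*(11 + z)) = 2*(22 + 2*z) = 44 + 4*z)
H(h) = -2 + 31*h/30 (H(h) = -2 + (h/(24 + 6) + h) = -2 + (h/30 + h) = -2 + 31*h/30)
10452/H(T(6)) = 10452/(-2 + 31*(44 + 4*6)/30) = 10452/(-2 + 31*(44 + 24)/30) = 10452/(-2 + (31/30)*68) = 10452/(-2 + 1054/15) = 10452/(1024/15) = 10452*(15/1024) = 39195/256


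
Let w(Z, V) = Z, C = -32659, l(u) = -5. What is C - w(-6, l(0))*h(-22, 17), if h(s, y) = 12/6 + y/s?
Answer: -359168/11 ≈ -32652.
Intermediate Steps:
h(s, y) = 2 + y/s (h(s, y) = 12*(⅙) + y/s = 2 + y/s)
C - w(-6, l(0))*h(-22, 17) = -32659 - (-6)*(2 + 17/(-22)) = -32659 - (-6)*(2 + 17*(-1/22)) = -32659 - (-6)*(2 - 17/22) = -32659 - (-6)*27/22 = -32659 - 1*(-81/11) = -32659 + 81/11 = -359168/11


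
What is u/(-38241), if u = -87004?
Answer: 87004/38241 ≈ 2.2752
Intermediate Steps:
u/(-38241) = -87004/(-38241) = -87004*(-1/38241) = 87004/38241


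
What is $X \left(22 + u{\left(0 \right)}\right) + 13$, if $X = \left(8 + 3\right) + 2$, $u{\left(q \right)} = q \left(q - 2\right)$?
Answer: $299$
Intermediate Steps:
$u{\left(q \right)} = q \left(-2 + q\right)$
$X = 13$ ($X = 11 + 2 = 13$)
$X \left(22 + u{\left(0 \right)}\right) + 13 = 13 \left(22 + 0 \left(-2 + 0\right)\right) + 13 = 13 \left(22 + 0 \left(-2\right)\right) + 13 = 13 \left(22 + 0\right) + 13 = 13 \cdot 22 + 13 = 286 + 13 = 299$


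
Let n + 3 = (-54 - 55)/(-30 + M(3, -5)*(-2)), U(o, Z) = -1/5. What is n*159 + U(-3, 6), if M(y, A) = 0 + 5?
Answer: -1757/40 ≈ -43.925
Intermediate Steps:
M(y, A) = 5
U(o, Z) = -⅕ (U(o, Z) = -1*⅕ = -⅕)
n = -11/40 (n = -3 + (-54 - 55)/(-30 + 5*(-2)) = -3 - 109/(-30 - 10) = -3 - 109/(-40) = -3 - 109*(-1/40) = -3 + 109/40 = -11/40 ≈ -0.27500)
n*159 + U(-3, 6) = -11/40*159 - ⅕ = -1749/40 - ⅕ = -1757/40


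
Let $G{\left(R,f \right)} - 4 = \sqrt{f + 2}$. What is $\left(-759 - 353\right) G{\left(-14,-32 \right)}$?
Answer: $-4448 - 1112 i \sqrt{30} \approx -4448.0 - 6090.7 i$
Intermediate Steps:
$G{\left(R,f \right)} = 4 + \sqrt{2 + f}$ ($G{\left(R,f \right)} = 4 + \sqrt{f + 2} = 4 + \sqrt{2 + f}$)
$\left(-759 - 353\right) G{\left(-14,-32 \right)} = \left(-759 - 353\right) \left(4 + \sqrt{2 - 32}\right) = - 1112 \left(4 + \sqrt{-30}\right) = - 1112 \left(4 + i \sqrt{30}\right) = -4448 - 1112 i \sqrt{30}$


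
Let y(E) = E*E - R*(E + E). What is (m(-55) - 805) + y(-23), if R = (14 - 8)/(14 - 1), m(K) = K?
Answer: -4027/13 ≈ -309.77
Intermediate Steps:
R = 6/13 ≈ 0.46154
y(E) = E² - 12*E/13 (y(E) = E*E - 6*(E + E)/13 = E² - 6*2*E/13 = E² - 12*E/13)
(m(-55) - 805) + y(-23) = (-55 - 805) + (1/13)*(-23)*(-12 + 13*(-23)) = -860 + (1/13)*(-23)*(-12 - 299) = -860 + (1/13)*(-23)*(-311) = -860 + 7153/13 = -4027/13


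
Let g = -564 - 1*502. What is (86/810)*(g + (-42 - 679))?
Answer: -76841/405 ≈ -189.73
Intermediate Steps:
g = -1066 (g = -564 - 502 = -1066)
(86/810)*(g + (-42 - 679)) = (86/810)*(-1066 + (-42 - 679)) = (86*(1/810))*(-1066 - 721) = (43/405)*(-1787) = -76841/405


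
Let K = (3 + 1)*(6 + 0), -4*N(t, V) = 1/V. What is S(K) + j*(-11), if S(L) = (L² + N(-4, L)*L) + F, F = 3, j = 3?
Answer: 2183/4 ≈ 545.75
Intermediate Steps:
N(t, V) = -1/(4*V)
K = 24 (K = 4*6 = 24)
S(L) = 11/4 + L² (S(L) = (L² + (-1/(4*L))*L) + 3 = (L² - ¼) + 3 = (-¼ + L²) + 3 = 11/4 + L²)
S(K) + j*(-11) = (11/4 + 24²) + 3*(-11) = (11/4 + 576) - 33 = 2315/4 - 33 = 2183/4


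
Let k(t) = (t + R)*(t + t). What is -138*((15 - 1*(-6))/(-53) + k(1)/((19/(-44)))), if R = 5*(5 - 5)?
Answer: 698694/1007 ≈ 693.84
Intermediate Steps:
R = 0 (R = 5*0 = 0)
k(t) = 2*t² (k(t) = (t + 0)*(t + t) = t*(2*t) = 2*t²)
-138*((15 - 1*(-6))/(-53) + k(1)/((19/(-44)))) = -138*((15 - 1*(-6))/(-53) + (2*1²)/((19/(-44)))) = -138*((15 + 6)*(-1/53) + (2*1)/((19*(-1/44)))) = -138*(21*(-1/53) + 2/(-19/44)) = -138*(-21/53 + 2*(-44/19)) = -138*(-21/53 - 88/19) = -138*(-5063/1007) = 698694/1007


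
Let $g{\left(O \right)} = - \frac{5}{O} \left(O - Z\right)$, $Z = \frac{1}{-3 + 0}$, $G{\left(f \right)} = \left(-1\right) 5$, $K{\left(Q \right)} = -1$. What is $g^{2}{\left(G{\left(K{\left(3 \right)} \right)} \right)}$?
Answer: $\frac{196}{9} \approx 21.778$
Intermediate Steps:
$G{\left(f \right)} = -5$
$Z = - \frac{1}{3}$ ($Z = \frac{1}{-3} = - \frac{1}{3} \approx -0.33333$)
$g{\left(O \right)} = - \frac{5 \left(\frac{1}{3} + O\right)}{O}$ ($g{\left(O \right)} = - \frac{5}{O} \left(O - - \frac{1}{3}\right) = - \frac{5}{O} \left(O + \frac{1}{3}\right) = - \frac{5}{O} \left(\frac{1}{3} + O\right) = - \frac{5 \left(\frac{1}{3} + O\right)}{O}$)
$g^{2}{\left(G{\left(K{\left(3 \right)} \right)} \right)} = \left(-5 - \frac{5}{3 \left(-5\right)}\right)^{2} = \left(-5 - - \frac{1}{3}\right)^{2} = \left(-5 + \frac{1}{3}\right)^{2} = \left(- \frac{14}{3}\right)^{2} = \frac{196}{9}$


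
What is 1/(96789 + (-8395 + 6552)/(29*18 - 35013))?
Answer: 34491/3338351242 ≈ 1.0332e-5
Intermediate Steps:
1/(96789 + (-8395 + 6552)/(29*18 - 35013)) = 1/(96789 - 1843/(522 - 35013)) = 1/(96789 - 1843/(-34491)) = 1/(96789 - 1843*(-1/34491)) = 1/(96789 + 1843/34491) = 1/(3338351242/34491) = 34491/3338351242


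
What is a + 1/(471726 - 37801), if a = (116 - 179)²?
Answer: 1722248326/433925 ≈ 3969.0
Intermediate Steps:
a = 3969 (a = (-63)² = 3969)
a + 1/(471726 - 37801) = 3969 + 1/(471726 - 37801) = 3969 + 1/433925 = 1722248326/433925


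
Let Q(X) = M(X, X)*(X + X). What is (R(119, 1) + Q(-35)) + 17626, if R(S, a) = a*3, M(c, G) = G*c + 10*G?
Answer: -43621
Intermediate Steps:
M(c, G) = 10*G + G*c
R(S, a) = 3*a
Q(X) = 2*X²*(10 + X) (Q(X) = (X*(10 + X))*(X + X) = (X*(10 + X))*(2*X) = 2*X²*(10 + X))
(R(119, 1) + Q(-35)) + 17626 = (3*1 + 2*(-35)²*(10 - 35)) + 17626 = (3 + 2*1225*(-25)) + 17626 = (3 - 61250) + 17626 = -61247 + 17626 = -43621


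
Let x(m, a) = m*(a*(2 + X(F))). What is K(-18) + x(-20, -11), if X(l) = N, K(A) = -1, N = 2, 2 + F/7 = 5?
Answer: 879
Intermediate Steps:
F = 21 (F = -14 + 7*5 = -14 + 35 = 21)
X(l) = 2
x(m, a) = 4*a*m (x(m, a) = m*(a*(2 + 2)) = m*(a*4) = m*(4*a) = 4*a*m)
K(-18) + x(-20, -11) = -1 + 4*(-11)*(-20) = -1 + 880 = 879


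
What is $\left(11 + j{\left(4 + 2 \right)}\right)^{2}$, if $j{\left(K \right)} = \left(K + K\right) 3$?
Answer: $2209$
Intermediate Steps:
$j{\left(K \right)} = 6 K$ ($j{\left(K \right)} = 2 K 3 = 6 K$)
$\left(11 + j{\left(4 + 2 \right)}\right)^{2} = \left(11 + 6 \left(4 + 2\right)\right)^{2} = \left(11 + 6 \cdot 6\right)^{2} = \left(11 + 36\right)^{2} = 47^{2} = 2209$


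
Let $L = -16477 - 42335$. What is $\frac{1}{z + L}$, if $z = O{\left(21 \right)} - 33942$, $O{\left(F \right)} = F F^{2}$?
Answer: $- \frac{1}{83493} \approx -1.1977 \cdot 10^{-5}$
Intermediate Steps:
$O{\left(F \right)} = F^{3}$
$z = -24681$ ($z = 21^{3} - 33942 = 9261 - 33942 = -24681$)
$L = -58812$ ($L = -16477 - 42335 = -58812$)
$\frac{1}{z + L} = \frac{1}{-24681 - 58812} = \frac{1}{-83493} = - \frac{1}{83493}$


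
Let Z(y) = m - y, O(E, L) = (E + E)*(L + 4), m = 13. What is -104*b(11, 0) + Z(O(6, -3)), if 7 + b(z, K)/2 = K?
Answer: 1457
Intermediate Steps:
b(z, K) = -14 + 2*K
O(E, L) = 2*E*(4 + L) (O(E, L) = (2*E)*(4 + L) = 2*E*(4 + L))
Z(y) = 13 - y
-104*b(11, 0) + Z(O(6, -3)) = -104*(-14 + 2*0) + (13 - 2*6*(4 - 3)) = -104*(-14 + 0) + (13 - 2*6) = -104*(-14) + (13 - 1*12) = 1456 + (13 - 12) = 1456 + 1 = 1457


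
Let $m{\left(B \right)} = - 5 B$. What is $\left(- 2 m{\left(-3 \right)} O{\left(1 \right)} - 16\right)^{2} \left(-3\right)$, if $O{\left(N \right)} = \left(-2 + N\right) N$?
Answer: $-588$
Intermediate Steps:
$O{\left(N \right)} = N \left(-2 + N\right)$
$\left(- 2 m{\left(-3 \right)} O{\left(1 \right)} - 16\right)^{2} \left(-3\right) = \left(- 2 \left(\left(-5\right) \left(-3\right)\right) 1 \left(-2 + 1\right) - 16\right)^{2} \left(-3\right) = \left(\left(-2\right) 15 \cdot 1 \left(-1\right) - 16\right)^{2} \left(-3\right) = \left(\left(-30\right) \left(-1\right) - 16\right)^{2} \left(-3\right) = \left(30 - 16\right)^{2} \left(-3\right) = 14^{2} \left(-3\right) = 196 \left(-3\right) = -588$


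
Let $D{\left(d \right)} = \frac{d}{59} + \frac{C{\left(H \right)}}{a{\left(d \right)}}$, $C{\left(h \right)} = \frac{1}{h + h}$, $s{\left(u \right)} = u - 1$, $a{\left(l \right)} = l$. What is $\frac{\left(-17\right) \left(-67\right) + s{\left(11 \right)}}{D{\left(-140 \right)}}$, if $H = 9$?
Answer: $- \frac{170833320}{352859} \approx -484.14$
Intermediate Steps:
$s{\left(u \right)} = -1 + u$
$C{\left(h \right)} = \frac{1}{2 h}$
$D{\left(d \right)} = \frac{1}{18 d} + \frac{d}{59}$ ($D{\left(d \right)} = \frac{d}{59} + \frac{\frac{1}{2} \cdot \frac{1}{9}}{d} = d \frac{1}{59} + \frac{\frac{1}{2} \cdot \frac{1}{9}}{d} = \frac{d}{59} + \frac{1}{18 d} = \frac{1}{18 d} + \frac{d}{59}$)
$\frac{\left(-17\right) \left(-67\right) + s{\left(11 \right)}}{D{\left(-140 \right)}} = \frac{\left(-17\right) \left(-67\right) + \left(-1 + 11\right)}{\frac{1}{18 \left(-140\right)} + \frac{1}{59} \left(-140\right)} = \frac{1139 + 10}{\frac{1}{18} \left(- \frac{1}{140}\right) - \frac{140}{59}} = \frac{1149}{- \frac{1}{2520} - \frac{140}{59}} = \frac{1149}{- \frac{352859}{148680}} = 1149 \left(- \frac{148680}{352859}\right) = - \frac{170833320}{352859}$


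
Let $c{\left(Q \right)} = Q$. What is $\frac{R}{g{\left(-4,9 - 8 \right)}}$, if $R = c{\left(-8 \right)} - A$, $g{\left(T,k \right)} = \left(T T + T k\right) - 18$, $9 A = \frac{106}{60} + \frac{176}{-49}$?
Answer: $\frac{103157}{79380} \approx 1.2995$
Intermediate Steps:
$A = - \frac{2683}{13230}$ ($A = \frac{\frac{106}{60} + \frac{176}{-49}}{9} = \frac{106 \cdot \frac{1}{60} + 176 \left(- \frac{1}{49}\right)}{9} = \frac{\frac{53}{30} - \frac{176}{49}}{9} = \frac{1}{9} \left(- \frac{2683}{1470}\right) = - \frac{2683}{13230} \approx -0.2028$)
$g{\left(T,k \right)} = -18 + T^{2} + T k$ ($g{\left(T,k \right)} = \left(T^{2} + T k\right) - 18 = -18 + T^{2} + T k$)
$R = - \frac{103157}{13230}$ ($R = -8 - - \frac{2683}{13230} = -8 + \frac{2683}{13230} = - \frac{103157}{13230} \approx -7.7972$)
$\frac{R}{g{\left(-4,9 - 8 \right)}} = - \frac{103157}{13230 \left(-18 + \left(-4\right)^{2} - 4 \left(9 - 8\right)\right)} = - \frac{103157}{13230 \left(-18 + 16 - 4 \left(9 - 8\right)\right)} = - \frac{103157}{13230 \left(-18 + 16 - 4\right)} = - \frac{103157}{13230 \left(-6\right)} = \left(- \frac{103157}{13230}\right) \left(- \frac{1}{6}\right) = \frac{103157}{79380}$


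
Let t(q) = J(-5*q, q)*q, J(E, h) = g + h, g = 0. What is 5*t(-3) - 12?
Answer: 33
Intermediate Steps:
J(E, h) = h (J(E, h) = 0 + h = h)
t(q) = q**2 (t(q) = q*q = q**2)
5*t(-3) - 12 = 5*(-3)**2 - 12 = 5*9 - 12 = 45 - 12 = 33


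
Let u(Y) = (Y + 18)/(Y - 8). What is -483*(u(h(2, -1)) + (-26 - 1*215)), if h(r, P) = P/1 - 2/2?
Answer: 585879/5 ≈ 1.1718e+5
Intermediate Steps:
h(r, P) = -1 + P (h(r, P) = P*1 - 2*1/2 = P - 1 = -1 + P)
u(Y) = (18 + Y)/(-8 + Y)
-483*(u(h(2, -1)) + (-26 - 1*215)) = -483*((18 + (-1 - 1))/(-8 + (-1 - 1)) + (-26 - 1*215)) = -483*((18 - 2)/(-8 - 2) + (-26 - 215)) = -483*(16/(-10) - 241) = -483*(-1/10*16 - 241) = -483*(-8/5 - 241) = -483*(-1213/5) = 585879/5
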